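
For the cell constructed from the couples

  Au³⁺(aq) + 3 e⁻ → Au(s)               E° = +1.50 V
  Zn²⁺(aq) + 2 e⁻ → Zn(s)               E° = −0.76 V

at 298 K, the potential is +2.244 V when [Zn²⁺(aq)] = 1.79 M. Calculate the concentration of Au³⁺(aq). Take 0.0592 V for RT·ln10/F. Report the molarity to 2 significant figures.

0.37 M

The Au³⁺/Au couple has the larger reduction potential, so it is the cathode: E°cell = +1.50 − (−0.76) = +2.26 V and n = 6.
Since E = E° − (0.0592/n)·log Q, log Q = n(E° − E)/0.0592 = 1.622.
Balancing electrons gives 2 Au³⁺(aq) + 3 Zn(s) → 2 Au(s) + 3 Zn²⁺(aq); thus Q = [Zn²⁺(aq)]^3 / [Au³⁺(aq)]^2.
Solving for the unknown gives log [Au³⁺(aq)] = −0.432, so [Au³⁺(aq)] ≈ 0.37 M.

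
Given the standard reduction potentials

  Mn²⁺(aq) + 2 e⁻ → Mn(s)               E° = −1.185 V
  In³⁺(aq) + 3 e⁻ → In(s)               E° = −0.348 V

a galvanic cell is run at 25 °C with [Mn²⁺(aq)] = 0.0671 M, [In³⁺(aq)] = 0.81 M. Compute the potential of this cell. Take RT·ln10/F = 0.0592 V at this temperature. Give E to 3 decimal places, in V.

+0.870 V

The In³⁺/In couple has the more positive E°, so it is the cathode; Mn²⁺/Mn is the anode.
E°cell = E°cat − E°an = −0.348 − (−1.185) = +0.837 V; n = 6.
The balanced reaction is 2 In³⁺(aq) + 3 Mn(s) → 2 In(s) + 3 Mn²⁺(aq), so Q = [Mn²⁺(aq)]^3 / [In³⁺(aq)]^2 = 0.00046 and log Q = −3.337.
Applying E = E° − (RT ln10/nF)·log Q gives +0.837 − (0.0592/6)(−3.337) = +0.870 V.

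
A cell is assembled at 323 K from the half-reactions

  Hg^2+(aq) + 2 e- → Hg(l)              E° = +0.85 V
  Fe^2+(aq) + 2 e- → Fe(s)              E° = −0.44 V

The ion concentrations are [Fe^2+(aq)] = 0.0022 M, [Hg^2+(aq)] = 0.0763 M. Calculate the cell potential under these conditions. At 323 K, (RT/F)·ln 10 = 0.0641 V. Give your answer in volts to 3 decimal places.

The Hg²⁺/Hg couple has the more positive E°, so it is the cathode; Fe²⁺/Fe is the anode.
E°cell = +0.85 − (−0.44) = +1.29 V, with n = 2 electrons transferred.
Balancing gives Hg^2+(aq) + Fe(s) → Hg(l) + Fe^2+(aq); hence Q = [Fe^2+(aq)] / [Hg^2+(aq)] = 0.0288 (log Q = −1.540).
E = E° − (0.0641/n)·log Q = +1.29 − (0.0641/2)(−1.540) = +1.339 V.

+1.339 V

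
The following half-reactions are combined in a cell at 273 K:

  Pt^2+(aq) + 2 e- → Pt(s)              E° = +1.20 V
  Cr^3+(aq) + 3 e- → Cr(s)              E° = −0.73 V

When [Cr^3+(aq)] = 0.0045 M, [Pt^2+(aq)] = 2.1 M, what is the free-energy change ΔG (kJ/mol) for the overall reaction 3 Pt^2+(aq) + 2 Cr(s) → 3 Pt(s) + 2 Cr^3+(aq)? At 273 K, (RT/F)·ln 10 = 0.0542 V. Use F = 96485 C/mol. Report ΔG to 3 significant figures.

With Pt²⁺/Pt reduced at the cathode, E°cell = +1.20 − (−0.73) = +1.93 V and n = 6.
Q = [Cr^3+(aq)]^2 / [Pt^2+(aq)]^3 = 2.19×10^−6, so log Q = −5.660 and E = +1.93 − (0.0542/6)(−5.660) = +1.9811 V.
ΔG = −nFE = −(6)(96485)(+1.9811) J/mol = −1150 kJ/mol.

−1150 kJ/mol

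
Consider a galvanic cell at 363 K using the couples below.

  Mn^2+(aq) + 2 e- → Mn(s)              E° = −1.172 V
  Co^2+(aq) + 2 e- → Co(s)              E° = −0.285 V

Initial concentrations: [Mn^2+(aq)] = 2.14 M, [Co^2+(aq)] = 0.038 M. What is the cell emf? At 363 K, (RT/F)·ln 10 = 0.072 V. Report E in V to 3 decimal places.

Since E°(Co²⁺/Co) > E°(Mn²⁺/Mn), Co²⁺/Co serves as the cathode.
The standard potential is −0.285 − (−1.172) = +0.887 V and the balanced reaction transfers n = 2 electrons.
The balanced reaction is Co^2+(aq) + Mn(s) → Co(s) + Mn^2+(aq), so Q = [Mn^2+(aq)] / [Co^2+(aq)] = 56.3 and log Q = 1.751.
E = E° − (0.072/n)·log Q = +0.887 − (0.072/2)(1.751) = +0.824 V.

+0.824 V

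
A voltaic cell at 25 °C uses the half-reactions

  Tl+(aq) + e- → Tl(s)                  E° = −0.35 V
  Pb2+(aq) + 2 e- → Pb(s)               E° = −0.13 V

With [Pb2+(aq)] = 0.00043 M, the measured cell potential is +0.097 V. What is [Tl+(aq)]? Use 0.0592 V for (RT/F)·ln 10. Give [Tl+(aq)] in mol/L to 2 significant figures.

2.5 M

The Pb²⁺/Pb couple has the larger reduction potential, so it is the cathode: E°cell = −0.13 − (−0.35) = +0.22 V and n = 2.
Rearranging E = E° − (0.0592/n)·log Q gives log Q = 2(+0.22 − (+0.097))/0.0592 = 4.155.
Balancing electrons gives Pb2+(aq) + 2 Tl(s) → Pb(s) + 2 Tl+(aq); thus Q = [Tl+(aq)]^2 / [Pb2+(aq)].
Solving for the unknown gives log [Tl+(aq)] = 0.394, so [Tl+(aq)] ≈ 2.5 M.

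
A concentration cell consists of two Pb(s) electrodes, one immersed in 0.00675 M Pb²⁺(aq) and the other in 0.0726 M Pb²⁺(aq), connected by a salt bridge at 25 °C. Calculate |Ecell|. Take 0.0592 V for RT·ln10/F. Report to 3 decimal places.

For a concentration cell E°cell = 0, since both electrodes use the same couple.
The compartment with the higher Pb²⁺(aq) concentration (0.0726 M) acts as the cathode; ions are reduced there and produced at the dilute (0.00675 M) anode.
With n = 2, Ecell = −(0.0592/2)·log([dilute]/[conc]) = −(0.0592/2)·log(0.00675/0.0726) = +0.031 V.

0.031 V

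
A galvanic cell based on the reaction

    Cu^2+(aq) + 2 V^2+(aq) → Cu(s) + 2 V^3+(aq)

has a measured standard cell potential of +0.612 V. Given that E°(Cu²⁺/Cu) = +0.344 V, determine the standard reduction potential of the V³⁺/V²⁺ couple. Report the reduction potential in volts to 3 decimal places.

−0.268 V

In the reaction as written the Cu²⁺/Cu couple is reduced (cathode) and V³⁺/V²⁺ is oxidized (anode), so E°cell = E°(Cu²⁺/Cu) − E°(V³⁺/V²⁺).
E°(V³⁺/V²⁺) = E°(cathode) − E°cell = +0.344 − (+0.612) = −0.268 V.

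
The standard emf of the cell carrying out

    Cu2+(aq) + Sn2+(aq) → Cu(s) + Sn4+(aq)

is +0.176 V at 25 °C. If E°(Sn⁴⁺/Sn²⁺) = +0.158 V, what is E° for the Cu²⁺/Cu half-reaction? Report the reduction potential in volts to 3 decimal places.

In the reaction as written the Cu²⁺/Cu couple is reduced (cathode) and Sn⁴⁺/Sn²⁺ is oxidized (anode), so E°cell = E°(Cu²⁺/Cu) − E°(Sn⁴⁺/Sn²⁺).
E°(Cu²⁺/Cu) = E°cell + E°(anode) = +0.176 + (+0.158) = +0.334 V.

+0.334 V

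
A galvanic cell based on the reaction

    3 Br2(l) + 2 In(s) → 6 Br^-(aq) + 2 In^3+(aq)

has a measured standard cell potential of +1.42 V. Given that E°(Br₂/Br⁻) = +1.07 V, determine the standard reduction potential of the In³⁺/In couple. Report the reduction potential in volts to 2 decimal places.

In the reaction as written the Br₂/Br⁻ couple is reduced (cathode) and In³⁺/In is oxidized (anode), so E°cell = E°(Br₂/Br⁻) − E°(In³⁺/In).
E°(In³⁺/In) = E°(cathode) − E°cell = +1.07 − (+1.42) = −0.35 V.

−0.35 V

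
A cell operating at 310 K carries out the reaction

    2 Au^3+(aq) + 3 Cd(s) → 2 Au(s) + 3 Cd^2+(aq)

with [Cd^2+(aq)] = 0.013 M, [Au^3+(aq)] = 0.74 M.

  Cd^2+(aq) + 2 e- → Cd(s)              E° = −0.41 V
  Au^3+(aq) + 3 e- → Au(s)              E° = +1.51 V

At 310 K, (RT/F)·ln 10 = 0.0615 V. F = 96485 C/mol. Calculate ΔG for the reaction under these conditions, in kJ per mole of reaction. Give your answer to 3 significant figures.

E°cell = +1.51 − (−0.41) = +1.92 V; the balanced reaction transfers n = 6 electrons.
The reaction quotient is [Cd^2+(aq)]^3 / [Au^3+(aq)]^2 = 4.01×10^−6; by Nernst, E = +1.92 − (0.0615/6)(−5.397) = +1.9753 V.
ΔG = −nFE = −(6)(96485)(+1.9753) J/mol = −1140 kJ/mol.

−1140 kJ/mol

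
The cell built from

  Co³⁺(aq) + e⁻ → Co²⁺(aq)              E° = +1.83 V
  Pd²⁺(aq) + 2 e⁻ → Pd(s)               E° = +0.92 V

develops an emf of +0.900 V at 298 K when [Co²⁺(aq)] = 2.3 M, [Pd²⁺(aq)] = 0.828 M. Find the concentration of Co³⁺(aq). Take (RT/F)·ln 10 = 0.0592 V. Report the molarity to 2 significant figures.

1.4 M

The Co³⁺/Co²⁺ couple has the larger reduction potential, so it is the cathode: E°cell = +1.83 − (+0.92) = +0.91 V and n = 2.
Since E = E° − (0.0592/n)·log Q, log Q = n(E° − E)/0.0592 = 0.338.
The balanced reaction is 2 Co³⁺(aq) + Pd(s) → 2 Co²⁺(aq) + Pd²⁺(aq), so Q = ([Co²⁺(aq)]^2·[Pd²⁺(aq)]) / [Co³⁺(aq)]^2.
Solving for the unknown gives log [Co³⁺(aq)] = 0.152, so [Co³⁺(aq)] ≈ 1.4 M.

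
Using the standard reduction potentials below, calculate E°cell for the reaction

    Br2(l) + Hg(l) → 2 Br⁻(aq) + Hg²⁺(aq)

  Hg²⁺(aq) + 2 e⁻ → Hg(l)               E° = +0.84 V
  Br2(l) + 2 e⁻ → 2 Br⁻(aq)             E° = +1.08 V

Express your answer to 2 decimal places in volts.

Br2(l) gains electrons, so the Br₂/Br⁻ couple is the cathode; the Hg²⁺/Hg couple is the anode.
E°cell = E°(cathode) − E°(anode) = +1.08 − (+0.84) = +0.24 V.

+0.24 V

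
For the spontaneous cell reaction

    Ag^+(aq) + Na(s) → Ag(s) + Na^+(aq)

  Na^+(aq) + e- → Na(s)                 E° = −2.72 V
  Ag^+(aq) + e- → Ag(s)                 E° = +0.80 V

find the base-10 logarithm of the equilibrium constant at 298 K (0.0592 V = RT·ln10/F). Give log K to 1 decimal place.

The Ag⁺/Ag couple is reduced (cathode); E°cell = +0.80 − (−2.72) = +3.52 V with n = 1.
At equilibrium E = 0, so log K = nE°cell / 0.0592 = (1)(+3.52) / 0.0592 = 59.5.

log K = 59.5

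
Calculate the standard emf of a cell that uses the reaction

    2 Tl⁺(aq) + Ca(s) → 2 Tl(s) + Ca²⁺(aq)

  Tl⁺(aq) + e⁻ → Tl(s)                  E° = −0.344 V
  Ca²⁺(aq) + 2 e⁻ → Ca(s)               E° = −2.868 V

In the reaction as written, Tl⁺(aq) is reduced (cathode) and Ca²⁺(aq) is produced by oxidation at the anode.
E°cell = E°(cathode) − E°(anode) = −0.344 − (−2.868) = +2.524 V.

+2.524 V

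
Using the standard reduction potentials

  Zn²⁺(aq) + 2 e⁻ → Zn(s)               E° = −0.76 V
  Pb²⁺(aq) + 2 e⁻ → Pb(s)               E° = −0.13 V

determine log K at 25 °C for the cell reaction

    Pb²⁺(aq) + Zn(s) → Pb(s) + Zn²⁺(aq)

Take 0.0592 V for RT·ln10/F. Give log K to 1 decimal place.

log K = 21.3

The Pb²⁺/Pb couple is reduced (cathode); E°cell = −0.13 − (−0.76) = +0.63 V with n = 2.
At equilibrium E = 0, so log K = nE°cell / 0.0592 = (2)(+0.63) / 0.0592 = 21.3.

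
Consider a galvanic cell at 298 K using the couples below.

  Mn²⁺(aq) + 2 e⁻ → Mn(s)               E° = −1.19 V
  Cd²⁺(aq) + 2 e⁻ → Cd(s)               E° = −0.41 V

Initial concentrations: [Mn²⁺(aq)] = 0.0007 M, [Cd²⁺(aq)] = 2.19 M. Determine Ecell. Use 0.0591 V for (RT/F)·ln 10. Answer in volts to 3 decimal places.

Cd²⁺/Cd is reduced (cathode, E° = −0.41 V) and Mn²⁺/Mn is oxidized (anode).
E°cell = −0.41 − (−1.19) = +0.78 V, with n = 2 electrons transferred.
The balanced reaction is Cd²⁺(aq) + Mn(s) → Cd(s) + Mn²⁺(aq), so Q = [Mn²⁺(aq)] / [Cd²⁺(aq)] = 0.00032 and log Q = −3.495.
By the Nernst equation, E = +0.78 − (0.0591/2)·(−3.495) = +0.883 V.

+0.883 V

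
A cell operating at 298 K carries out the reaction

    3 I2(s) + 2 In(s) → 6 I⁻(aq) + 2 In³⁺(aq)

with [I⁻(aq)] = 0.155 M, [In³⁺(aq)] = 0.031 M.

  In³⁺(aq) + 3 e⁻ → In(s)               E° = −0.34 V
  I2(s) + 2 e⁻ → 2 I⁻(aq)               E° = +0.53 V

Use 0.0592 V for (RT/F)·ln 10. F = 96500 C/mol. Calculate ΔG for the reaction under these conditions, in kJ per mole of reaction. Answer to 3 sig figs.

With I₂/I⁻ reduced at the cathode, E°cell = +0.53 − (−0.34) = +0.87 V and n = 6.
Here Q = [I⁻(aq)]^6·[In³⁺(aq)]^2 = 1.33×10^−8 (log Q = −7.875), giving E = +0.87 − (0.0592/6)·(−7.875) = +0.9477 V.
ΔG = −nFE = −(6)(96500)(+0.9477) J/mol = −549 kJ/mol.

−549 kJ/mol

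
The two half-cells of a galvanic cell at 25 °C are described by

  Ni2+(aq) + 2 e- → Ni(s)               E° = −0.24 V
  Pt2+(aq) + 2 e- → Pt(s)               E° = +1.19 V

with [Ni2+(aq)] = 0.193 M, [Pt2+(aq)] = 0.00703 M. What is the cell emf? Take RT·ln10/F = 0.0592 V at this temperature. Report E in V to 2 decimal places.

The Pt²⁺/Pt couple has the more positive E°, so it is the cathode; Ni²⁺/Ni is the anode.
The standard potential is +1.19 − (−0.24) = +1.43 V and the balanced reaction transfers n = 2 electrons.
For the overall reaction Pt2+(aq) + Ni(s) → Pt(s) + Ni2+(aq), Q = [Ni2+(aq)] / [Pt2+(aq)] = 27.5, giving log Q = 1.439.
E = E° − (0.0592/n)·log Q = +1.43 − (0.0592/2)(1.439) = +1.39 V.

+1.39 V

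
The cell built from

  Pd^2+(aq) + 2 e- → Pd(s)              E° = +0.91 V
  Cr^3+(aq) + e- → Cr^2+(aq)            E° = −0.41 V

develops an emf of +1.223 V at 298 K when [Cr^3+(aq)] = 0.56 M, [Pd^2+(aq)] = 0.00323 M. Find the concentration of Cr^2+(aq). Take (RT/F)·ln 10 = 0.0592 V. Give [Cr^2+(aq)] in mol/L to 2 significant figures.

0.23 M

The Pd²⁺/Pd couple has the larger reduction potential, so it is the cathode: E°cell = +0.91 − (−0.41) = +1.32 V and n = 2.
Rearranging E = E° − (0.0592/n)·log Q gives log Q = 2(+1.32 − (+1.223))/0.0592 = 3.277.
For Pd^2+(aq) + 2 Cr^2+(aq) → Pd(s) + 2 Cr^3+(aq), the reaction quotient is Q = [Cr^3+(aq)]^2 / ([Pd^2+(aq)]·[Cr^2+(aq)]^2).
Isolating [Cr^2+(aq)] in Q = 10^{3.277} yields log [Cr^2+(aq)] = −0.645, i.e. 0.23 M.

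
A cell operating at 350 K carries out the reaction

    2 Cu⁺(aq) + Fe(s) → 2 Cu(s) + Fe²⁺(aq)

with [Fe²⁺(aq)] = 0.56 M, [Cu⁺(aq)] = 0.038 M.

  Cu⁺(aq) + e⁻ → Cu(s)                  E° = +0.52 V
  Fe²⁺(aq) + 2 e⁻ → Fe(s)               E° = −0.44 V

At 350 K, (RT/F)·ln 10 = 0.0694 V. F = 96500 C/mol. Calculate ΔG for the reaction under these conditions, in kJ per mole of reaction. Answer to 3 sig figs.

With Cu⁺/Cu reduced at the cathode, E°cell = +0.52 − (−0.44) = +0.96 V and n = 2.
Here Q = [Fe²⁺(aq)] / [Cu⁺(aq)]^2 = 388 (log Q = 2.589), giving E = +0.96 − (0.0694/2)·(2.589) = +0.8702 V.
ΔG = −nFE = −(2)(96500)(+0.8702) J/mol = −168 kJ/mol.

−168 kJ/mol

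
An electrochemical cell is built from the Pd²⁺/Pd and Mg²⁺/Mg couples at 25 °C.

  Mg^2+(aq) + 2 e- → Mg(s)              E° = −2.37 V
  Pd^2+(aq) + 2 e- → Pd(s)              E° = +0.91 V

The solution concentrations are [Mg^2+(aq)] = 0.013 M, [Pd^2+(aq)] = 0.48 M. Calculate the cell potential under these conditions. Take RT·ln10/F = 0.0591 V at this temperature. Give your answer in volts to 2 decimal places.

The Pd²⁺/Pd couple has the more positive E°, so it is the cathode; Mg²⁺/Mg is the anode.
The standard potential is +0.91 − (−2.37) = +3.28 V and the balanced reaction transfers n = 2 electrons.
For the overall reaction Pd^2+(aq) + Mg(s) → Pd(s) + Mg^2+(aq), Q = [Mg^2+(aq)] / [Pd^2+(aq)] = 0.0271, giving log Q = −1.567.
By the Nernst equation, E = +3.28 − (0.0591/2)·(−1.567) = +3.33 V.

+3.33 V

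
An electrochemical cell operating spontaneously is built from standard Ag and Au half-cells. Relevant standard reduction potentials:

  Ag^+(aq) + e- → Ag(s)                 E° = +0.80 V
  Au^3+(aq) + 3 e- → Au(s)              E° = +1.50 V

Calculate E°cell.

+0.70 V

The Au³⁺/Au couple has the higher E°, so Au ion is reduced (cathode) and Ag is oxidized (anode).
E°cell = E°(cathode) − E°(anode) = +1.50 − (+0.80) = +0.70 V.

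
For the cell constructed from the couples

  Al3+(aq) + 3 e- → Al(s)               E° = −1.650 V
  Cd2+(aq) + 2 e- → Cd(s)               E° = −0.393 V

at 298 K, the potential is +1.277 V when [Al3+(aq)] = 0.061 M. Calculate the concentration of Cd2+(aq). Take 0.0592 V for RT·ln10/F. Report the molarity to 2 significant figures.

0.73 M

With Cd²⁺/Cd at the cathode and Al³⁺/Al at the anode, E°cell = −0.393 − (−1.650) = +1.257 V (n = 6).
From the Nernst equation, log Q = n(E° − E)/0.0592 = 6·(+1.257 − (+1.277))/0.0592 = −2.027.
The balanced reaction is 3 Cd2+(aq) + 2 Al(s) → 3 Cd(s) + 2 Al3+(aq), so Q = [Al3+(aq)]^2 / [Cd2+(aq)]^3.
Isolating [Cd2+(aq)] in Q = 10^{−2.027} yields log [Cd2+(aq)] = −0.134, i.e. 0.73 M.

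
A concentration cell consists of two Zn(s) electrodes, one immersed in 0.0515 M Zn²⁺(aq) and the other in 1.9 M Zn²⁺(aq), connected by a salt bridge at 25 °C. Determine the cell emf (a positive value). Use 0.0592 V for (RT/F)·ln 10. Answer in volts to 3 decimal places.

For a concentration cell E°cell = 0, since both electrodes use the same couple.
The compartment with the higher Zn²⁺(aq) concentration (1.9 M) acts as the cathode; ions are reduced there and produced at the dilute (0.0515 M) anode.
With n = 2, Ecell = −(0.0592/2)·log([dilute]/[conc]) = −(0.0592/2)·log(0.0515/1.9) = +0.046 V.

0.046 V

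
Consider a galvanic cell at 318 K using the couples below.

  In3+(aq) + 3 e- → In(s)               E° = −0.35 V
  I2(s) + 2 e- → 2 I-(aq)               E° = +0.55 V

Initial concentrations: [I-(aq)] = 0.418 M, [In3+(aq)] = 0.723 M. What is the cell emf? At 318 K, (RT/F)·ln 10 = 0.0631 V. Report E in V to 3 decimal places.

The I₂/I⁻ couple has the more positive E°, so it is the cathode; In³⁺/In is the anode.
The standard potential is +0.55 − (−0.35) = +0.90 V and the balanced reaction transfers n = 6 electrons.
The balanced reaction is 3 I2(s) + 2 In(s) → 6 I-(aq) + 2 In3+(aq), so Q = [I-(aq)]^6·[In3+(aq)]^2 = 0.00279 and log Q = −2.555.
E = E° − (0.0631/n)·log Q = +0.90 − (0.0631/6)(−2.555) = +0.927 V.

+0.927 V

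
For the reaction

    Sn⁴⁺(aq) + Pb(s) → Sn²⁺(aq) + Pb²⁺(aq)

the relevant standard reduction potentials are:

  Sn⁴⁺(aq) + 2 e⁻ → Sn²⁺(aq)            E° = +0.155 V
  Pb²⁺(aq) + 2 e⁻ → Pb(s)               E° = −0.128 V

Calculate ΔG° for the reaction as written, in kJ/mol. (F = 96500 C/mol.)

In the reaction as written Sn⁴⁺(aq) is reduced, so the Sn⁴⁺/Sn²⁺ couple is the cathode and Pb²⁺/Pb is the anode.
E°cell = +0.155 − (−0.128) = +0.283 V; balancing electrons gives n = 2.
ΔG° = −nFE°cell = −(2)(96500)(+0.283) J/mol = −54.6 kJ/mol.

−54.6 kJ/mol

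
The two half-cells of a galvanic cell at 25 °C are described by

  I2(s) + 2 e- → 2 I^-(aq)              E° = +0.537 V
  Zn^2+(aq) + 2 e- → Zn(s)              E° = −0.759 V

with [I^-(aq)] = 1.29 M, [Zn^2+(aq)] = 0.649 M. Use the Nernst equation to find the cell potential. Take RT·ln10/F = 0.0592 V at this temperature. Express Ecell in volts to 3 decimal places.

I₂/I⁻ is reduced (cathode, E° = +0.537 V) and Zn²⁺/Zn is oxidized (anode).
The standard potential is +0.537 − (−0.759) = +1.296 V and the balanced reaction transfers n = 2 electrons.
Balancing gives I2(s) + Zn(s) → 2 I^-(aq) + Zn^2+(aq); hence Q = [I^-(aq)]^2·[Zn^2+(aq)] = 1.08 (log Q = 0.033).
E = E° − (0.0592/n)·log Q = +1.296 − (0.0592/2)(0.033) = +1.295 V.

+1.295 V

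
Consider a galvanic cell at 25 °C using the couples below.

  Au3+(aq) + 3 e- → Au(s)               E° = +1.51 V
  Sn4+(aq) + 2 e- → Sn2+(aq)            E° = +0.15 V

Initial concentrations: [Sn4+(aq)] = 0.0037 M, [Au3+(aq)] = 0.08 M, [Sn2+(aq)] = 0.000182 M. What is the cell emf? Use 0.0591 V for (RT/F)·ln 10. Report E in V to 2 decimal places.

+1.30 V

Since E°(Au³⁺/Au) > E°(Sn⁴⁺/Sn²⁺), Au³⁺/Au serves as the cathode.
E°cell = E°cat − E°an = +1.51 − (+0.15) = +1.36 V; n = 6.
Balancing gives 2 Au3+(aq) + 3 Sn2+(aq) → 2 Au(s) + 3 Sn4+(aq); hence Q = [Sn4+(aq)]^3 / ([Au3+(aq)]^2·[Sn2+(aq)]^3) = 1.31×10^6 (log Q = 6.118).
Applying E = E° − (RT ln10/nF)·log Q gives +1.36 − (0.0591/6)(6.118) = +1.30 V.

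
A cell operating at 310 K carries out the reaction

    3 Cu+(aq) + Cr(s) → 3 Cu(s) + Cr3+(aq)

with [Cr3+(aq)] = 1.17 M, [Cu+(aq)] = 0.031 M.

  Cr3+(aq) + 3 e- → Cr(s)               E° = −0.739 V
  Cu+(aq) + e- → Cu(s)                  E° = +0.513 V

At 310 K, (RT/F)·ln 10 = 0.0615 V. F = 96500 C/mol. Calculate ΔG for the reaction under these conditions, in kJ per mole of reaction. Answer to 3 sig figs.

With Cu⁺/Cu reduced at the cathode, E°cell = +0.513 − (−0.739) = +1.252 V and n = 3.
The reaction quotient is [Cr3+(aq)] / [Cu+(aq)]^3 = 3.93×10^4; by Nernst, E = +1.252 − (0.0615/3)(4.594) = +1.1578 V.
Then ΔG = −nFE = −3 × 96500 × +1.1578 J/mol = −335 kJ/mol.

−335 kJ/mol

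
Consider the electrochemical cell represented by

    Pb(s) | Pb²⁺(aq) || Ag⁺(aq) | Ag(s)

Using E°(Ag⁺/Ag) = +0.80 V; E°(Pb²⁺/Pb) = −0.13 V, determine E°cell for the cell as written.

By convention the left-hand electrode in cell notation is the anode (oxidation) and the right-hand electrode is the cathode (reduction).
E°cell = E°(right) − E°(left) = +0.80 − (−0.13) = +0.93 V.

+0.93 V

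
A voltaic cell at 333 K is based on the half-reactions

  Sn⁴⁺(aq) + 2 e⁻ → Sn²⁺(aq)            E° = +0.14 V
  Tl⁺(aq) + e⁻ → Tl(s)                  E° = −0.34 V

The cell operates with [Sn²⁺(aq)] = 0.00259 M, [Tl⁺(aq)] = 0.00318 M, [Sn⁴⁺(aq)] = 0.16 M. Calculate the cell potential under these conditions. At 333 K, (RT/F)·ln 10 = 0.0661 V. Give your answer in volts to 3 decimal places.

+0.704 V

Since E°(Sn⁴⁺/Sn²⁺) > E°(Tl⁺/Tl), Sn⁴⁺/Sn²⁺ serves as the cathode.
E°cell = E°cat − E°an = +0.14 − (−0.34) = +0.48 V; n = 2.
Balancing gives Sn⁴⁺(aq) + 2 Tl(s) → Sn²⁺(aq) + 2 Tl⁺(aq); hence Q = ([Sn²⁺(aq)]·[Tl⁺(aq)]^2) / [Sn⁴⁺(aq)] = 1.64×10^−7 (log Q = −6.786).
By the Nernst equation, E = +0.48 − (0.0661/2)·(−6.786) = +0.704 V.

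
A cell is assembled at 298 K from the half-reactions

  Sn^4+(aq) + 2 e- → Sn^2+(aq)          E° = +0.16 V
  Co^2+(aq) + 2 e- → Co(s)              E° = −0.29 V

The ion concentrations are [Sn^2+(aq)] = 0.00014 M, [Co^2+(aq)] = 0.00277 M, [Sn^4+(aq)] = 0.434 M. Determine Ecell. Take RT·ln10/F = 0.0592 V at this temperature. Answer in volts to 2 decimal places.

Sn⁴⁺/Sn²⁺ is reduced (cathode, E° = +0.16 V) and Co²⁺/Co is oxidized (anode).
The standard potential is +0.16 − (−0.29) = +0.45 V and the balanced reaction transfers n = 2 electrons.
For the overall reaction Sn^4+(aq) + Co(s) → Sn^2+(aq) + Co^2+(aq), Q = ([Sn^2+(aq)]·[Co^2+(aq)]) / [Sn^4+(aq)] = 8.94×10^−7, giving log Q = −6.049.
E = E° − (0.0592/n)·log Q = +0.45 − (0.0592/2)(−6.049) = +0.63 V.

+0.63 V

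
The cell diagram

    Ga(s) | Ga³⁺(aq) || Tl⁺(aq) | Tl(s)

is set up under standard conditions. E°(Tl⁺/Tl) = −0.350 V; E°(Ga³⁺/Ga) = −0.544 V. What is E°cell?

By convention the left-hand electrode in cell notation is the anode (oxidation) and the right-hand electrode is the cathode (reduction).
E°cell = E°(right) − E°(left) = −0.350 − (−0.544) = +0.194 V.

+0.194 V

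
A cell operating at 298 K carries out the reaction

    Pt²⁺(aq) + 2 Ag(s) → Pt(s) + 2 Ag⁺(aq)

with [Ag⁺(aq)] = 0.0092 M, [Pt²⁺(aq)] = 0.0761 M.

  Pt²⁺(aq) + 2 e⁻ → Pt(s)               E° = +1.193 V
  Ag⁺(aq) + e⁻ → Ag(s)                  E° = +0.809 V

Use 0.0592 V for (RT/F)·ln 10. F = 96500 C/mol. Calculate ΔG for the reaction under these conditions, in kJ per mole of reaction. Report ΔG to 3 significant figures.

With Pt²⁺/Pt reduced at the cathode, E°cell = +1.193 − (+0.809) = +0.384 V and n = 2.
The reaction quotient is [Ag⁺(aq)]^2 / [Pt²⁺(aq)] = 0.00111; by Nernst, E = +0.384 − (0.0592/2)(−2.954) = +0.4714 V.
ΔG = −nFE = −(2)(96500)(+0.4714) J/mol = −91.0 kJ/mol.

−91.0 kJ/mol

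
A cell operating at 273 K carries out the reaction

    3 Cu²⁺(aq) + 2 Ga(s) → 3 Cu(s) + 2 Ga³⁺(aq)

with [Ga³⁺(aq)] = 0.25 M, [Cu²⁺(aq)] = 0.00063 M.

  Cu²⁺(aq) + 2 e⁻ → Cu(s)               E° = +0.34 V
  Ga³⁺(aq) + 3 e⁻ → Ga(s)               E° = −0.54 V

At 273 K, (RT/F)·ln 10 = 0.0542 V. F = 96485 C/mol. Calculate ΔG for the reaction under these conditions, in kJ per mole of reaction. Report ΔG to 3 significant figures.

The standard cell potential is +0.34 − (−0.54) = +0.88 V, with n = 6 electrons in the balanced equation.
Q = [Ga³⁺(aq)]^2 / [Cu²⁺(aq)]^3 = 2.5×10^8, so log Q = 8.398 and E = +0.88 − (0.0542/6)(8.398) = +0.8041 V.
Finally ΔG = −nFE = −(6)(96485 C/mol)(+0.8041 V) = −466 kJ/mol.

−466 kJ/mol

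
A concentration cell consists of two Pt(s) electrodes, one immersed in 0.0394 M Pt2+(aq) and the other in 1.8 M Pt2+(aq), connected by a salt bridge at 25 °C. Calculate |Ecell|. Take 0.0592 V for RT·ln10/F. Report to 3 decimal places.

0.049 V

For a concentration cell E°cell = 0, since both electrodes use the same couple.
The compartment with the higher Pt2+(aq) concentration (1.8 M) acts as the cathode; ions are reduced there and produced at the dilute (0.0394 M) anode.
With n = 2, Ecell = −(0.0592/2)·log([dilute]/[conc]) = −(0.0592/2)·log(0.0394/1.8) = +0.049 V.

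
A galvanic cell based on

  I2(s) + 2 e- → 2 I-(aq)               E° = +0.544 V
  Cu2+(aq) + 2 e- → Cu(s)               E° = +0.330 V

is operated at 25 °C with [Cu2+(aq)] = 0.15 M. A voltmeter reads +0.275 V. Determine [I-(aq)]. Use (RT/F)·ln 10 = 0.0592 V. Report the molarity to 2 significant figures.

With I₂/I⁻ at the cathode and Cu²⁺/Cu at the anode, E°cell = +0.544 − (+0.330) = +0.214 V (n = 2).
Rearranging E = E° − (0.0592/n)·log Q gives log Q = 2(+0.214 − (+0.275))/0.0592 = −2.061.
For I2(s) + Cu(s) → 2 I-(aq) + Cu2+(aq), the reaction quotient is Q = [I-(aq)]^2·[Cu2+(aq)].
Isolating [I-(aq)] in Q = 10^{−2.061} yields log [I-(aq)] = −0.619, i.e. 0.24 M.

0.24 M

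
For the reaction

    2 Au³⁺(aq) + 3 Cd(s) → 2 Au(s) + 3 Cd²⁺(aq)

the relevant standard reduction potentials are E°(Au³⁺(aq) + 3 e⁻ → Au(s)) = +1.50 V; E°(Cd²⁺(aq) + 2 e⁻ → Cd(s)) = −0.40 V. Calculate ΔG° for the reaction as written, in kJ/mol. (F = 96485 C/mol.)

In the reaction as written Au³⁺(aq) is reduced, so the Au³⁺/Au couple is the cathode and Cd²⁺/Cd is the anode.
E°cell = +1.50 − (−0.40) = +1.90 V; balancing electrons gives n = 6.
ΔG° = −nFE°cell = −(6)(96485)(+1.90) J/mol = −1100 kJ/mol.

−1100 kJ/mol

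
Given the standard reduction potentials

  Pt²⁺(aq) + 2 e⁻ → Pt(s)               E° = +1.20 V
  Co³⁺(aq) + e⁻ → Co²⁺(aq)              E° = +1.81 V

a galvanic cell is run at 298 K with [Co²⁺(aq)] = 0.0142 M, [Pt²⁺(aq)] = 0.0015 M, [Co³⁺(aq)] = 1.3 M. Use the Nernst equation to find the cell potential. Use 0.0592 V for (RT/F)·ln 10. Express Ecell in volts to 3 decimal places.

+0.810 V

Since E°(Co³⁺/Co²⁺) > E°(Pt²⁺/Pt), Co³⁺/Co²⁺ serves as the cathode.
E°cell = E°cat − E°an = +1.81 − (+1.20) = +0.61 V; n = 2.
For the overall reaction 2 Co³⁺(aq) + Pt(s) → 2 Co²⁺(aq) + Pt²⁺(aq), Q = ([Co²⁺(aq)]^2·[Pt²⁺(aq)]) / [Co³⁺(aq)]^2 = 1.79×10^−7, giving log Q = −6.747.
By the Nernst equation, E = +0.61 − (0.0592/2)·(−6.747) = +0.810 V.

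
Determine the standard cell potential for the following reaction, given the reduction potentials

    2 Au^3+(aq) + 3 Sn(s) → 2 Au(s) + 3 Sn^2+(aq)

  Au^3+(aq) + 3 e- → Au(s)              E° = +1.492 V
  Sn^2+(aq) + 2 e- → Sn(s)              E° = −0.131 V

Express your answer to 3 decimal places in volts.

+1.623 V

In the reaction as written, Au^3+(aq) is reduced (cathode) and Sn^2+(aq) is produced by oxidation at the anode.
E°cell = E°(cathode) − E°(anode) = +1.492 − (−0.131) = +1.623 V.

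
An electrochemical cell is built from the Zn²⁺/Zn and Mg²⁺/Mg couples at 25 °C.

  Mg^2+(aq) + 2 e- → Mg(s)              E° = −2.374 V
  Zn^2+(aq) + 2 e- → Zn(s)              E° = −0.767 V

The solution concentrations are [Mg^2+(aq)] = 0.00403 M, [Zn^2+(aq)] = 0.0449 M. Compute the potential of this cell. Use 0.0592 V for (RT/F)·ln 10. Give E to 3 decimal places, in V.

The Zn²⁺/Zn couple has the more positive E°, so it is the cathode; Mg²⁺/Mg is the anode.
The standard potential is −0.767 − (−2.374) = +1.607 V and the balanced reaction transfers n = 2 electrons.
Balancing gives Zn^2+(aq) + Mg(s) → Zn(s) + Mg^2+(aq); hence Q = [Mg^2+(aq)] / [Zn^2+(aq)] = 0.0898 (log Q = −1.047).
E = E° − (0.0592/n)·log Q = +1.607 − (0.0592/2)(−1.047) = +1.638 V.

+1.638 V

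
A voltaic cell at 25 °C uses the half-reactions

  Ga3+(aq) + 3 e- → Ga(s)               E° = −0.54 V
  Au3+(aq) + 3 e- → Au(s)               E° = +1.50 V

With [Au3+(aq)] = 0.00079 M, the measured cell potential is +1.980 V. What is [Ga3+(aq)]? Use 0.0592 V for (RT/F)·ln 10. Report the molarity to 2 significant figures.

0.87 M

With Au³⁺/Au at the cathode and Ga³⁺/Ga at the anode, E°cell = +1.50 − (−0.54) = +2.04 V (n = 3).
Rearranging E = E° − (0.0592/n)·log Q gives log Q = 3(+2.04 − (+1.980))/0.0592 = 3.041.
For Au3+(aq) + Ga(s) → Au(s) + Ga3+(aq), the reaction quotient is Q = [Ga3+(aq)] / [Au3+(aq)].
Substituting the known concentrations and solving, log [Ga3+(aq)] = −0.061 and [Ga3+(aq)] = 0.87 M.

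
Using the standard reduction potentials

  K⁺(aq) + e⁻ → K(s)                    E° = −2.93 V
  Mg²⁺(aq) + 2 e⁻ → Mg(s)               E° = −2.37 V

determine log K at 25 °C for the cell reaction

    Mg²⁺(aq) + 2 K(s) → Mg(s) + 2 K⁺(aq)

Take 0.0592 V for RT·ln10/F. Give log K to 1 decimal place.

The Mg²⁺/Mg couple is reduced (cathode); E°cell = −2.37 − (−2.93) = +0.56 V with n = 2.
At equilibrium E = 0, so log K = nE°cell / 0.0592 = (2)(+0.56) / 0.0592 = 18.9.

log K = 18.9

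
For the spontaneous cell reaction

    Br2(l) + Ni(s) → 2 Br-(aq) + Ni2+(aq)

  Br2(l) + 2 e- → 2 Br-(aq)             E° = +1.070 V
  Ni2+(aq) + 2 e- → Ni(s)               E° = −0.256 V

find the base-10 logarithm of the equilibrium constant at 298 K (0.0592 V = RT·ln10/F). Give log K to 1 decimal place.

The Br₂/Br⁻ couple is reduced (cathode); E°cell = +1.070 − (−0.256) = +1.326 V with n = 2.
At equilibrium E = 0, so log K = nE°cell / 0.0592 = (2)(+1.326) / 0.0592 = 44.8.

log K = 44.8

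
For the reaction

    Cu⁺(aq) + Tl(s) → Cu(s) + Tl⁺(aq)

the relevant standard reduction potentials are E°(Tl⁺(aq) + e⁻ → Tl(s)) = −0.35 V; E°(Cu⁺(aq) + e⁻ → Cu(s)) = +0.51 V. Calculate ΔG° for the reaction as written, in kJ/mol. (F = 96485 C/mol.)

In the reaction as written Cu⁺(aq) is reduced, so the Cu⁺/Cu couple is the cathode and Tl⁺/Tl is the anode.
E°cell = +0.51 − (−0.35) = +0.86 V; balancing electrons gives n = 1.
ΔG° = −nFE°cell = −(1)(96485)(+0.86) J/mol = −83.0 kJ/mol.

−83.0 kJ/mol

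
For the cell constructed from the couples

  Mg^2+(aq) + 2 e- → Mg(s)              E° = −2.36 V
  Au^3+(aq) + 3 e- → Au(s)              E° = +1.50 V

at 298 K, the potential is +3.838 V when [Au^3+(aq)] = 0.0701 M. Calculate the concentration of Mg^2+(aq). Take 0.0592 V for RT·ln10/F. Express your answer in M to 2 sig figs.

The Au³⁺/Au couple has the larger reduction potential, so it is the cathode: E°cell = +1.50 − (−2.36) = +3.86 V and n = 6.
Rearranging E = E° − (0.0592/n)·log Q gives log Q = 6(+3.86 − (+3.838))/0.0592 = 2.230.
For 2 Au^3+(aq) + 3 Mg(s) → 2 Au(s) + 3 Mg^2+(aq), the reaction quotient is Q = [Mg^2+(aq)]^3 / [Au^3+(aq)]^2.
Isolating [Mg^2+(aq)] in Q = 10^{2.230} yields log [Mg^2+(aq)] = −0.026, i.e. 0.94 M.

0.94 M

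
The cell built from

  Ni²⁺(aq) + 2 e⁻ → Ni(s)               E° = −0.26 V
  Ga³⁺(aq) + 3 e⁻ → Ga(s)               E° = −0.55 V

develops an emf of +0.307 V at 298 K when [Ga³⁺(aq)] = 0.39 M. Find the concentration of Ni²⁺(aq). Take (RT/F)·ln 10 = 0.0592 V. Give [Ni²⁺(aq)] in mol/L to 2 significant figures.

2.0 M

Ni²⁺/Ni is the cathode (higher E°); E°cell = −0.26 − (−0.55) = +0.29 V with n = 6.
Rearranging E = E° − (0.0592/n)·log Q gives log Q = 6(+0.29 − (+0.307))/0.0592 = −1.723.
Balancing electrons gives 3 Ni²⁺(aq) + 2 Ga(s) → 3 Ni(s) + 2 Ga³⁺(aq); thus Q = [Ga³⁺(aq)]^2 / [Ni²⁺(aq)]^3.
Isolating [Ni²⁺(aq)] in Q = 10^{−1.723} yields log [Ni²⁺(aq)] = 0.302, i.e. 2.0 M.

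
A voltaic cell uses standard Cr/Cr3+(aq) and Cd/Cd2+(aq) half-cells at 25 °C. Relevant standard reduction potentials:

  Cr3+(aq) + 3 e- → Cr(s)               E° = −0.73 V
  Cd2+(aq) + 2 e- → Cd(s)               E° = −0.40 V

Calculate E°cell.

Of the two couples in this cell, the one with the more positive reduction potential is reduced at the cathode: here that is Cd²⁺/Cd (−0.40 V); Cr³⁺/Cr (−0.73 V) is the anode.
E°cell = E°(cathode) − E°(anode) = −0.40 − (−0.73) = +0.33 V.

+0.33 V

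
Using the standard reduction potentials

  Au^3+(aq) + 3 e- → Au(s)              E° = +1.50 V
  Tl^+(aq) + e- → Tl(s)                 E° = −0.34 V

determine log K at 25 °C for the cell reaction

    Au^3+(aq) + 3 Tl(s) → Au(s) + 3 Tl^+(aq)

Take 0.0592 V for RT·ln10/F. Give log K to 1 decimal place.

log K = 93.2

The Au³⁺/Au couple is reduced (cathode); E°cell = +1.50 − (−0.34) = +1.84 V with n = 3.
At equilibrium E = 0, so log K = nE°cell / 0.0592 = (3)(+1.84) / 0.0592 = 93.2.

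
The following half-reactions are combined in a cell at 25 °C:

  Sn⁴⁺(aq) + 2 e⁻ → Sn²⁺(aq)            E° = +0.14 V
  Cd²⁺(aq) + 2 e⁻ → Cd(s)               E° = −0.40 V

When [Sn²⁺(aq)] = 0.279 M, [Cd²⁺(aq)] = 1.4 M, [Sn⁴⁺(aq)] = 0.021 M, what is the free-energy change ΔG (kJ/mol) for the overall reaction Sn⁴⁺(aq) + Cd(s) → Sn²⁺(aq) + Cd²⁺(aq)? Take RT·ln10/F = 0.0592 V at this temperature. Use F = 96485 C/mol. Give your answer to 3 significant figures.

−96.9 kJ/mol

With Sn⁴⁺/Sn²⁺ reduced at the cathode, E°cell = +0.14 − (−0.40) = +0.54 V and n = 2.
Q = ([Sn²⁺(aq)]·[Cd²⁺(aq)]) / [Sn⁴⁺(aq)] = 18.6, so log Q = 1.270 and E = +0.54 − (0.0592/2)(1.270) = +0.5024 V.
Finally ΔG = −nFE = −(2)(96485 C/mol)(+0.5024 V) = −96.9 kJ/mol.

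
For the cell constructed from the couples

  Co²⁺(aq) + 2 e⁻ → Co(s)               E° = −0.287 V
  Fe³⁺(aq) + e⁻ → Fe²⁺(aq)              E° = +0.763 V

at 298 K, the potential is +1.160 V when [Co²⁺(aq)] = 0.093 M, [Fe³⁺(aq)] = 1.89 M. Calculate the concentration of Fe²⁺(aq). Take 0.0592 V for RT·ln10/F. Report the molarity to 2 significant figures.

0.086 M

Fe³⁺/Fe²⁺ is the cathode (higher E°); E°cell = +0.763 − (−0.287) = +1.050 V with n = 2.
From the Nernst equation, log Q = n(E° − E)/0.0592 = 2·(+1.050 − (+1.160))/0.0592 = −3.716.
Balancing electrons gives 2 Fe³⁺(aq) + Co(s) → 2 Fe²⁺(aq) + Co²⁺(aq); thus Q = ([Fe²⁺(aq)]^2·[Co²⁺(aq)]) / [Fe³⁺(aq)]^2.
Substituting the known concentrations and solving, log [Fe²⁺(aq)] = −1.066 and [Fe²⁺(aq)] = 0.086 M.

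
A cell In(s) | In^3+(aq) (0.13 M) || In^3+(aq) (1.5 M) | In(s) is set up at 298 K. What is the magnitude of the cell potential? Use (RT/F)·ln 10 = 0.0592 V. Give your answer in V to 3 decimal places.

For a concentration cell E°cell = 0, since both electrodes use the same couple.
The compartment with the higher In^3+(aq) concentration (1.5 M) acts as the cathode; ions are reduced there and produced at the dilute (0.13 M) anode.
With n = 3, Ecell = −(0.0592/3)·log([dilute]/[conc]) = −(0.0592/3)·log(0.13/1.5) = +0.021 V.

0.021 V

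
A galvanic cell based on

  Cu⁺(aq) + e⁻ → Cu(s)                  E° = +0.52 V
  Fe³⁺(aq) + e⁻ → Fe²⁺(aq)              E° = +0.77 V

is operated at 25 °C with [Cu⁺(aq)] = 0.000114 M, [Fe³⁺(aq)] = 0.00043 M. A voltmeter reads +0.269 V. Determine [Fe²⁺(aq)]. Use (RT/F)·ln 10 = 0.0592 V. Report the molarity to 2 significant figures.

1.8 M

With Fe³⁺/Fe²⁺ at the cathode and Cu⁺/Cu at the anode, E°cell = +0.77 − (+0.52) = +0.25 V (n = 1).
From the Nernst equation, log Q = n(E° − E)/0.0592 = 1·(+0.25 − (+0.269))/0.0592 = −0.321.
The balanced reaction is Fe³⁺(aq) + Cu(s) → Fe²⁺(aq) + Cu⁺(aq), so Q = ([Fe²⁺(aq)]·[Cu⁺(aq)]) / [Fe³⁺(aq)].
Solving for the unknown gives log [Fe²⁺(aq)] = 0.256, so [Fe²⁺(aq)] ≈ 1.8 M.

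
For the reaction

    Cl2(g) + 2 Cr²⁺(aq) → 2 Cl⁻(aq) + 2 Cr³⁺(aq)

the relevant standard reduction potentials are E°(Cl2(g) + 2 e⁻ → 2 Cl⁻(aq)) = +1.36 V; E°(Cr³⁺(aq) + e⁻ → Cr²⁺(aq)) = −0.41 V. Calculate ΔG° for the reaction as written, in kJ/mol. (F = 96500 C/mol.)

In the reaction as written Cl2(g) is reduced, so the Cl₂/Cl⁻ couple is the cathode and Cr³⁺/Cr²⁺ is the anode.
E°cell = +1.36 − (−0.41) = +1.77 V; balancing electrons gives n = 2.
ΔG° = −nFE°cell = −(2)(96500)(+1.77) J/mol = −342 kJ/mol.

−342 kJ/mol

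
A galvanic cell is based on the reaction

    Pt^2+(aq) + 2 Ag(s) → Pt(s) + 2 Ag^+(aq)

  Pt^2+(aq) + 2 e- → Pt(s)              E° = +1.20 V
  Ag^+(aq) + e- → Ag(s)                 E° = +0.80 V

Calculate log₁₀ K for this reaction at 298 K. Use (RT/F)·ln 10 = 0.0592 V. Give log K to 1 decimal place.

The Pt²⁺/Pt couple is reduced (cathode); E°cell = +1.20 − (+0.80) = +0.40 V with n = 2.
At equilibrium E = 0, so log K = nE°cell / 0.0592 = (2)(+0.40) / 0.0592 = 13.5.

log K = 13.5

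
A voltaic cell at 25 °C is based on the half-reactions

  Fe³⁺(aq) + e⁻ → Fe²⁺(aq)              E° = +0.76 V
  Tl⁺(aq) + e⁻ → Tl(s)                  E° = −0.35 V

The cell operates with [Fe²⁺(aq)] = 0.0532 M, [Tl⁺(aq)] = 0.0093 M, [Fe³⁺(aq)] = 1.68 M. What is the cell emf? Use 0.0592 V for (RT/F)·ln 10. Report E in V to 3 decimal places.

The Fe³⁺/Fe²⁺ couple has the more positive E°, so it is the cathode; Tl⁺/Tl is the anode.
The standard potential is +0.76 − (−0.35) = +1.11 V and the balanced reaction transfers n = 1 electron.
The balanced reaction is Fe³⁺(aq) + Tl(s) → Fe²⁺(aq) + Tl⁺(aq), so Q = ([Fe²⁺(aq)]·[Tl⁺(aq)]) / [Fe³⁺(aq)] = 0.000294 and log Q = −3.531.
By the Nernst equation, E = +1.11 − (0.0592/1)·(−3.531) = +1.319 V.

+1.319 V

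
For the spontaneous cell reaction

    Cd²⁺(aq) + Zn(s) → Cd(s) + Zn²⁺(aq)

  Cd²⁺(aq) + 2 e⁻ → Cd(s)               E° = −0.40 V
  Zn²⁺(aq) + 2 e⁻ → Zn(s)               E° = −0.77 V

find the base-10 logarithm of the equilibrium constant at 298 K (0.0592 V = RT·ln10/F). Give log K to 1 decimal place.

log K = 12.5

The Cd²⁺/Cd couple is reduced (cathode); E°cell = −0.40 − (−0.77) = +0.37 V with n = 2.
At equilibrium E = 0, so log K = nE°cell / 0.0592 = (2)(+0.37) / 0.0592 = 12.5.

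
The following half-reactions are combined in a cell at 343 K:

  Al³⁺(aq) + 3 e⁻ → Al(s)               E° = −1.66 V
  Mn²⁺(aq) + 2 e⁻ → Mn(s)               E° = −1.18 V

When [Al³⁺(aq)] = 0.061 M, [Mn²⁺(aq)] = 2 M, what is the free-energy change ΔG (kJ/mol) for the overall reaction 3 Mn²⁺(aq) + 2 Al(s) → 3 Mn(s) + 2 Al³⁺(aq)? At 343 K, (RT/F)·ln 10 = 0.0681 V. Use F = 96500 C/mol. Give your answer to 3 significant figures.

E°cell = −1.18 − (−1.66) = +0.48 V; the balanced reaction transfers n = 6 electrons.
The reaction quotient is [Al³⁺(aq)]^2 / [Mn²⁺(aq)]^3 = 0.000465; by Nernst, E = +0.48 − (0.0681/6)(−3.332) = +0.5178 V.
Finally ΔG = −nFE = −(6)(96500 C/mol)(+0.5178 V) = −300 kJ/mol.

−300 kJ/mol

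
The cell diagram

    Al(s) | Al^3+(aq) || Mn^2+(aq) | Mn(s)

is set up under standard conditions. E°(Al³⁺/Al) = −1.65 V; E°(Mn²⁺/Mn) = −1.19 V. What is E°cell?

By convention the left-hand electrode in cell notation is the anode (oxidation) and the right-hand electrode is the cathode (reduction).
E°cell = E°(right) − E°(left) = −1.19 − (−1.65) = +0.46 V.

+0.46 V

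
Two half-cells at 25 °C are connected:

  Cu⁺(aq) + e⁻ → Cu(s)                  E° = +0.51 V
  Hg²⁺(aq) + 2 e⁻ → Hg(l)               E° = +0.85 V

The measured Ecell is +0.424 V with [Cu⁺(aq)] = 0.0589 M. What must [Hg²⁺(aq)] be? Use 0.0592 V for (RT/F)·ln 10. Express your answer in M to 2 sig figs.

2.4 M

With Hg²⁺/Hg at the cathode and Cu⁺/Cu at the anode, E°cell = +0.85 − (+0.51) = +0.34 V (n = 2).
From the Nernst equation, log Q = n(E° − E)/0.0592 = 2·(+0.34 − (+0.424))/0.0592 = −2.838.
For Hg²⁺(aq) + 2 Cu(s) → Hg(l) + 2 Cu⁺(aq), the reaction quotient is Q = [Cu⁺(aq)]^2 / [Hg²⁺(aq)].
Substituting the known concentrations and solving, log [Hg²⁺(aq)] = 0.378 and [Hg²⁺(aq)] = 2.4 M.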